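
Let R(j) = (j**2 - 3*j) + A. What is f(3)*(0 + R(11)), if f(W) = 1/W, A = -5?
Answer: 83/3 ≈ 27.667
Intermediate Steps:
f(W) = 1/W
R(j) = -5 + j**2 - 3*j (R(j) = (j**2 - 3*j) - 5 = -5 + j**2 - 3*j)
f(3)*(0 + R(11)) = (0 + (-5 + 11**2 - 3*11))/3 = (0 + (-5 + 121 - 33))/3 = (0 + 83)/3 = (1/3)*83 = 83/3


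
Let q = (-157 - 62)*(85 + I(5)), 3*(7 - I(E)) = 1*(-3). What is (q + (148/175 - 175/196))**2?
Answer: 203260138566489/490000 ≈ 4.1482e+8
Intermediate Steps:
I(E) = 8 (I(E) = 7 - (-3)/3 = 7 - 1/3*(-3) = 7 + 1 = 8)
q = -20367 (q = (-157 - 62)*(85 + 8) = -219*93 = -20367)
(q + (148/175 - 175/196))**2 = (-20367 + (148/175 - 175/196))**2 = (-20367 + (148*(1/175) - 175*1/196))**2 = (-20367 + (148/175 - 25/28))**2 = (-20367 - 33/700)**2 = (-14256933/700)**2 = 203260138566489/490000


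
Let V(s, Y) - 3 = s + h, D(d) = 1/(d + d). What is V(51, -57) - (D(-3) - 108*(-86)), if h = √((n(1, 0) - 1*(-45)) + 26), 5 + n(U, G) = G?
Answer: -55403/6 + √66 ≈ -9225.7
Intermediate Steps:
n(U, G) = -5 + G
D(d) = 1/(2*d)
h = √66 (h = √(((-5 + 0) - 1*(-45)) + 26) = √((-5 + 45) + 26) = √(40 + 26) = √66 ≈ 8.1240)
V(s, Y) = 3 + s + √66 (V(s, Y) = 3 + (s + √66) = 3 + s + √66)
V(51, -57) - (D(-3) - 108*(-86)) = (3 + 51 + √66) - ((½)/(-3) - 108*(-86)) = (54 + √66) - ((½)*(-⅓) + 9288) = (54 + √66) - (-⅙ + 9288) = (54 + √66) - 1*55727/6 = (54 + √66) - 55727/6 = -55403/6 + √66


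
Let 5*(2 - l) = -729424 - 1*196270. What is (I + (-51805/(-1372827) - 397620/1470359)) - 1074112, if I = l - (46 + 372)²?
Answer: -10735604286121201793/10092742674465 ≈ -1.0637e+6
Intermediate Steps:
l = 925704/5 (l = 2 - (-729424 - 1*196270)/5 = 2 - (-729424 - 196270)/5 = 2 - ⅕*(-925694) = 2 + 925694/5 = 925704/5 ≈ 1.8514e+5)
I = 52084/5 (I = 925704/5 - (46 + 372)² = 925704/5 - 1*418² = 925704/5 - 1*174724 = 925704/5 - 174724 = 52084/5 ≈ 10417.)
(I + (-51805/(-1372827) - 397620/1470359)) - 1074112 = (52084/5 + (-51805/(-1372827) - 397620/1470359)) - 1074112 = (52084/5 + (-51805*(-1/1372827) - 397620*1/1470359)) - 1074112 = (52084/5 + (51805/1372827 - 397620/1470359)) - 1074112 = (52084/5 - 469691523745/2018548534893) - 1074112 = 105131733433748287/10092742674465 - 1074112 = -10735604286121201793/10092742674465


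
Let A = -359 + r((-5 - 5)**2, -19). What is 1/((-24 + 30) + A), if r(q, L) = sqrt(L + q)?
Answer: -1/344 ≈ -0.0029070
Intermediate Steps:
A = -350 (A = -359 + sqrt(-19 + (-5 - 5)**2) = -359 + sqrt(-19 + (-10)**2) = -359 + sqrt(-19 + 100) = -359 + sqrt(81) = -359 + 9 = -350)
1/((-24 + 30) + A) = 1/((-24 + 30) - 350) = 1/(6 - 350) = 1/(-344) = -1/344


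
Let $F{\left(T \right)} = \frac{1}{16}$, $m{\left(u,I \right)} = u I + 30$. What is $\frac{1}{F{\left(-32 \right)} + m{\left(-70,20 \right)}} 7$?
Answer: $- \frac{112}{21919} \approx -0.0051097$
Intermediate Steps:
$m{\left(u,I \right)} = 30 + I u$ ($m{\left(u,I \right)} = I u + 30 = 30 + I u$)
$F{\left(T \right)} = \frac{1}{16}$
$\frac{1}{F{\left(-32 \right)} + m{\left(-70,20 \right)}} 7 = \frac{1}{\frac{1}{16} + \left(30 + 20 \left(-70\right)\right)} 7 = \frac{1}{\frac{1}{16} + \left(30 - 1400\right)} 7 = \frac{1}{\frac{1}{16} - 1370} \cdot 7 = \frac{1}{- \frac{21919}{16}} \cdot 7 = \left(- \frac{16}{21919}\right) 7 = - \frac{112}{21919}$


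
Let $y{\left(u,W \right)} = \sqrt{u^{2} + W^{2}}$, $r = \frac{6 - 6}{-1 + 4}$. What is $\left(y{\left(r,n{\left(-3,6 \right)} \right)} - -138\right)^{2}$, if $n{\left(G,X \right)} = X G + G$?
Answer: $25281$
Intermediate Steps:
$r = 0$ ($r = \frac{0}{3} = 0 \cdot \frac{1}{3} = 0$)
$n{\left(G,X \right)} = G + G X$ ($n{\left(G,X \right)} = G X + G = G + G X$)
$y{\left(u,W \right)} = \sqrt{W^{2} + u^{2}}$
$\left(y{\left(r,n{\left(-3,6 \right)} \right)} - -138\right)^{2} = \left(\sqrt{\left(- 3 \left(1 + 6\right)\right)^{2} + 0^{2}} - -138\right)^{2} = \left(\sqrt{\left(\left(-3\right) 7\right)^{2} + 0} + 138\right)^{2} = \left(\sqrt{\left(-21\right)^{2} + 0} + 138\right)^{2} = \left(\sqrt{441 + 0} + 138\right)^{2} = \left(\sqrt{441} + 138\right)^{2} = \left(21 + 138\right)^{2} = 159^{2} = 25281$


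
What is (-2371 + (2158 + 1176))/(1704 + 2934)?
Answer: 321/1546 ≈ 0.20763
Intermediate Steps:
(-2371 + (2158 + 1176))/(1704 + 2934) = (-2371 + 3334)/4638 = 963*(1/4638) = 321/1546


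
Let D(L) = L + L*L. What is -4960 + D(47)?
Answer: -2704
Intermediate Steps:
D(L) = L + L**2
-4960 + D(47) = -4960 + 47*(1 + 47) = -4960 + 47*48 = -4960 + 2256 = -2704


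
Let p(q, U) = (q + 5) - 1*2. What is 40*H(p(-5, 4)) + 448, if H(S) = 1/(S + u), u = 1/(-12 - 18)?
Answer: 26128/61 ≈ 428.33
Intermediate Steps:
p(q, U) = 3 + q (p(q, U) = (5 + q) - 2 = 3 + q)
u = -1/30 (u = 1/(-30) = -1/30 ≈ -0.033333)
H(S) = 1/(-1/30 + S) (H(S) = 1/(S - 1/30) = 1/(-1/30 + S))
40*H(p(-5, 4)) + 448 = 40*(30/(-1 + 30*(3 - 5))) + 448 = 40*(30/(-1 + 30*(-2))) + 448 = 40*(30/(-1 - 60)) + 448 = 40*(30/(-61)) + 448 = 40*(30*(-1/61)) + 448 = 40*(-30/61) + 448 = -1200/61 + 448 = 26128/61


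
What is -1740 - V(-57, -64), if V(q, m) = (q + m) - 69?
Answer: -1550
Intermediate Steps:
V(q, m) = -69 + m + q (V(q, m) = (m + q) - 69 = -69 + m + q)
-1740 - V(-57, -64) = -1740 - (-69 - 64 - 57) = -1740 - 1*(-190) = -1740 + 190 = -1550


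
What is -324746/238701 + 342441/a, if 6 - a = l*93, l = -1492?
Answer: 4075400521/3680292018 ≈ 1.1074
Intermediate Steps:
a = 138762 (a = 6 - (-1492)*93 = 6 - 1*(-138756) = 6 + 138756 = 138762)
-324746/238701 + 342441/a = -324746/238701 + 342441/138762 = -324746*1/238701 + 342441*(1/138762) = -324746/238701 + 38049/15418 = 4075400521/3680292018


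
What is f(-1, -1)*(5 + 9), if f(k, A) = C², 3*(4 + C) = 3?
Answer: 126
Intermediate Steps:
C = -3 (C = -4 + (⅓)*3 = -4 + 1 = -3)
f(k, A) = 9 (f(k, A) = (-3)² = 9)
f(-1, -1)*(5 + 9) = 9*(5 + 9) = 9*14 = 126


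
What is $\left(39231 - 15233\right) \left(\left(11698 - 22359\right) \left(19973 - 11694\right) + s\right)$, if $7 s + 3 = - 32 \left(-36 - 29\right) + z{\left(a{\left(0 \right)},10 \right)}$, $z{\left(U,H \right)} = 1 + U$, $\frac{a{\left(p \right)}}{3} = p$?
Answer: $- \frac{14826800850290}{7} \approx -2.1181 \cdot 10^{12}$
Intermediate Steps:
$a{\left(p \right)} = 3 p$
$s = \frac{2078}{7}$ ($s = - \frac{3}{7} + \frac{- 32 \left(-36 - 29\right) + \left(1 + 3 \cdot 0\right)}{7} = - \frac{3}{7} + \frac{\left(-32\right) \left(-65\right) + \left(1 + 0\right)}{7} = - \frac{3}{7} + \frac{2080 + 1}{7} = - \frac{3}{7} + \frac{1}{7} \cdot 2081 = - \frac{3}{7} + \frac{2081}{7} = \frac{2078}{7} \approx 296.86$)
$\left(39231 - 15233\right) \left(\left(11698 - 22359\right) \left(19973 - 11694\right) + s\right) = \left(39231 - 15233\right) \left(\left(11698 - 22359\right) \left(19973 - 11694\right) + \frac{2078}{7}\right) = 23998 \left(\left(-10661\right) 8279 + \frac{2078}{7}\right) = 23998 \left(-88262419 + \frac{2078}{7}\right) = 23998 \left(- \frac{617834855}{7}\right) = - \frac{14826800850290}{7}$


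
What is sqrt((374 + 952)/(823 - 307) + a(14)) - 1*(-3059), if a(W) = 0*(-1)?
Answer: 3059 + sqrt(19006)/86 ≈ 3060.6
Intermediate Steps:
a(W) = 0
sqrt((374 + 952)/(823 - 307) + a(14)) - 1*(-3059) = sqrt((374 + 952)/(823 - 307) + 0) - 1*(-3059) = sqrt(1326/516 + 0) + 3059 = sqrt(1326*(1/516) + 0) + 3059 = sqrt(221/86 + 0) + 3059 = sqrt(221/86) + 3059 = sqrt(19006)/86 + 3059 = 3059 + sqrt(19006)/86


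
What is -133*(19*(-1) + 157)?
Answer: -18354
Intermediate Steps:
-133*(19*(-1) + 157) = -133*(-19 + 157) = -133*138 = -18354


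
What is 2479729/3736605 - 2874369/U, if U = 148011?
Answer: -3457784802742/184352880885 ≈ -18.756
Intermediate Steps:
2479729/3736605 - 2874369/U = 2479729/3736605 - 2874369/148011 = 2479729*(1/3736605) - 2874369*1/148011 = 2479729/3736605 - 958123/49337 = -3457784802742/184352880885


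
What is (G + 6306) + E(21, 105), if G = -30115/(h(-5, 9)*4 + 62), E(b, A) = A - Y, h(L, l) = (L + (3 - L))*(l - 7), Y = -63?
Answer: 526649/86 ≈ 6123.8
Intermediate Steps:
h(L, l) = -21 + 3*l (h(L, l) = 3*(-7 + l) = -21 + 3*l)
E(b, A) = 63 + A (E(b, A) = A - 1*(-63) = A + 63 = 63 + A)
G = -30115/86 (G = -30115/((-21 + 3*9)*4 + 62) = -30115/((-21 + 27)*4 + 62) = -30115/(6*4 + 62) = -30115/(24 + 62) = -30115/86 ≈ -350.17)
(G + 6306) + E(21, 105) = (-30115/86 + 6306) + (63 + 105) = 512201/86 + 168 = 526649/86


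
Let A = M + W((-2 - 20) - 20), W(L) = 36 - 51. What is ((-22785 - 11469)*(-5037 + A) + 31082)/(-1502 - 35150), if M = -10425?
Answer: -132545060/9163 ≈ -14465.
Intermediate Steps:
W(L) = -15
A = -10440 (A = -10425 - 15 = -10440)
((-22785 - 11469)*(-5037 + A) + 31082)/(-1502 - 35150) = ((-22785 - 11469)*(-5037 - 10440) + 31082)/(-1502 - 35150) = (-34254*(-15477) + 31082)/(-36652) = (530149158 + 31082)*(-1/36652) = 530180240*(-1/36652) = -132545060/9163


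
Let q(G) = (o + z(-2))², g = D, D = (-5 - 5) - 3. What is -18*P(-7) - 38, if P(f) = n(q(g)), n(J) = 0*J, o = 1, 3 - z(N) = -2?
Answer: -38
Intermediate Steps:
z(N) = 5 (z(N) = 3 - 1*(-2) = 3 + 2 = 5)
D = -13 (D = -10 - 3 = -13)
g = -13
q(G) = 36 (q(G) = (1 + 5)² = 6² = 36)
n(J) = 0
P(f) = 0
-18*P(-7) - 38 = -18*0 - 38 = 0 - 38 = -38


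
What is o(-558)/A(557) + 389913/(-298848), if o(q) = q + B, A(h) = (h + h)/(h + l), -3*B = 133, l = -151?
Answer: -36758422277/166458336 ≈ -220.83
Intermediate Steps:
B = -133/3 (B = -⅓*133 = -133/3 ≈ -44.333)
A(h) = 2*h/(-151 + h) (A(h) = (h + h)/(h - 151) = (2*h)/(-151 + h) = 2*h/(-151 + h))
o(q) = -133/3 + q (o(q) = q - 133/3 = -133/3 + q)
o(-558)/A(557) + 389913/(-298848) = (-133/3 - 558)/((2*557/(-151 + 557))) + 389913/(-298848) = -1807/(3*(2*557/406)) + 389913*(-1/298848) = -1807/(3*(2*557*(1/406))) - 129971/99616 = -1807/(3*557/203) - 129971/99616 = -1807/3*203/557 - 129971/99616 = -366821/1671 - 129971/99616 = -36758422277/166458336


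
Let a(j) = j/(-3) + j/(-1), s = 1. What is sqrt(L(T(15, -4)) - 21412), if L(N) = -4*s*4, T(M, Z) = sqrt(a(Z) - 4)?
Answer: 2*I*sqrt(5357) ≈ 146.38*I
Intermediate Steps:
a(j) = -4*j/3 (a(j) = j*(-1/3) + j*(-1) = -j/3 - j = -4*j/3)
T(M, Z) = sqrt(-4 - 4*Z/3) (T(M, Z) = sqrt(-4*Z/3 - 4) = sqrt(-4 - 4*Z/3))
L(N) = -16 (L(N) = -4*1*4 = -4*4 = -16)
sqrt(L(T(15, -4)) - 21412) = sqrt(-16 - 21412) = sqrt(-21428) = 2*I*sqrt(5357)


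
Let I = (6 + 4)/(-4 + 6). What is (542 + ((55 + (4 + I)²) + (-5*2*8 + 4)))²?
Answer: 362404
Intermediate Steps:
I = 5 (I = 10/2 = 10*(½) = 5)
(542 + ((55 + (4 + I)²) + (-5*2*8 + 4)))² = (542 + ((55 + (4 + 5)²) + (-5*2*8 + 4)))² = (542 + ((55 + 9²) + (-10*8 + 4)))² = (542 + ((55 + 81) + (-80 + 4)))² = (542 + (136 - 76))² = (542 + 60)² = 602² = 362404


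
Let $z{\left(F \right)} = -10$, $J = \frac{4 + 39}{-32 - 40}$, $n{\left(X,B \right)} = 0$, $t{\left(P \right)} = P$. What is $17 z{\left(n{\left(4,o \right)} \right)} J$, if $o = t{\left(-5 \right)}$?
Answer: $\frac{3655}{36} \approx 101.53$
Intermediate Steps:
$o = -5$
$J = - \frac{43}{72}$ ($J = \frac{43}{-72} = 43 \left(- \frac{1}{72}\right) = - \frac{43}{72} \approx -0.59722$)
$17 z{\left(n{\left(4,o \right)} \right)} J = 17 \left(-10\right) \left(- \frac{43}{72}\right) = \left(-170\right) \left(- \frac{43}{72}\right) = \frac{3655}{36}$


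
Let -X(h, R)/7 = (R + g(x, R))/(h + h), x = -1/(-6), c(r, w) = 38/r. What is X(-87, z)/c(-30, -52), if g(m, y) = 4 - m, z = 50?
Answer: -595/348 ≈ -1.7098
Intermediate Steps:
x = ⅙ (x = -1*(-⅙) = ⅙ ≈ 0.16667)
X(h, R) = -7*(23/6 + R)/(2*h) (X(h, R) = -7*(R + (4 - 1*⅙))/(h + h) = -7*(R + (4 - ⅙))/(2*h) = -7*(R + 23/6)*1/(2*h) = -7*(23/6 + R)*1/(2*h) = -7*(23/6 + R)/(2*h))
X(-87, z)/c(-30, -52) = ((7/12)*(-23 - 6*50)/(-87))/((38/(-30))) = ((7/12)*(-1/87)*(-23 - 300))/((38*(-1/30))) = ((7/12)*(-1/87)*(-323))/(-19/15) = (2261/1044)*(-15/19) = -595/348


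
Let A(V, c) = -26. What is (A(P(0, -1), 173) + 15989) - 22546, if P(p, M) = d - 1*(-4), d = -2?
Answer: -6583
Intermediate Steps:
P(p, M) = 2 (P(p, M) = -2 - 1*(-4) = -2 + 4 = 2)
(A(P(0, -1), 173) + 15989) - 22546 = (-26 + 15989) - 22546 = 15963 - 22546 = -6583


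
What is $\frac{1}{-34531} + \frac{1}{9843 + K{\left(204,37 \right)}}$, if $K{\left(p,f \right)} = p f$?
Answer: $\frac{17140}{600528621} \approx 2.8542 \cdot 10^{-5}$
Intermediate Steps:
$K{\left(p,f \right)} = f p$
$\frac{1}{-34531} + \frac{1}{9843 + K{\left(204,37 \right)}} = \frac{1}{-34531} + \frac{1}{9843 + 37 \cdot 204} = - \frac{1}{34531} + \frac{1}{9843 + 7548} = - \frac{1}{34531} + \frac{1}{17391} = \frac{17140}{600528621}$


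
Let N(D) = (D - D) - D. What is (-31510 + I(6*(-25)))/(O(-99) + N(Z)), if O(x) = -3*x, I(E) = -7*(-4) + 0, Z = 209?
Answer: -1431/4 ≈ -357.75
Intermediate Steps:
N(D) = -D (N(D) = 0 - D = -D)
I(E) = 28 (I(E) = 28 + 0 = 28)
(-31510 + I(6*(-25)))/(O(-99) + N(Z)) = (-31510 + 28)/(-3*(-99) - 1*209) = -31482/(297 - 209) = -31482/88 = -31482*1/88 = -1431/4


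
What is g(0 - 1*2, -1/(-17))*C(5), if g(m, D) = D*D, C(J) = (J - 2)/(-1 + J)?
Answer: 3/1156 ≈ 0.0025952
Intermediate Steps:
C(J) = (-2 + J)/(-1 + J)
g(m, D) = D**2
g(0 - 1*2, -1/(-17))*C(5) = (-1/(-17))**2*((-2 + 5)/(-1 + 5)) = (-1*(-1/17))**2*(3/4) = (1/17)**2*((1/4)*3) = (1/289)*(3/4) = 3/1156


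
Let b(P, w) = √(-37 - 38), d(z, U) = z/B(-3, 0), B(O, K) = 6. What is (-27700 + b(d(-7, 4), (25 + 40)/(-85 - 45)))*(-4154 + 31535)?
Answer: -758453700 + 136905*I*√3 ≈ -7.5845e+8 + 2.3713e+5*I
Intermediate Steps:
d(z, U) = z/6
b(P, w) = 5*I*√3 (b(P, w) = √(-75) = 5*I*√3)
(-27700 + b(d(-7, 4), (25 + 40)/(-85 - 45)))*(-4154 + 31535) = (-27700 + 5*I*√3)*(-4154 + 31535) = (-27700 + 5*I*√3)*27381 = -758453700 + 136905*I*√3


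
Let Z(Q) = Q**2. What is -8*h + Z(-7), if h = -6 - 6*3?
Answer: 241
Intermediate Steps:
h = -24 (h = -6 - 18 = -24)
-8*h + Z(-7) = -8*(-24) + (-7)**2 = 192 + 49 = 241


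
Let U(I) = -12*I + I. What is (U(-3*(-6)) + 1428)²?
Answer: 1512900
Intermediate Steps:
U(I) = -11*I
(U(-3*(-6)) + 1428)² = (-(-33)*(-6) + 1428)² = (-11*18 + 1428)² = (-198 + 1428)² = 1230² = 1512900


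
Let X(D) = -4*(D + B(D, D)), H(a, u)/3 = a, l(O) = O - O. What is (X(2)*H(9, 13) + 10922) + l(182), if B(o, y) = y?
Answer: 10490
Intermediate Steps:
l(O) = 0
H(a, u) = 3*a
X(D) = -8*D (X(D) = -4*(D + D) = -8*D)
(X(2)*H(9, 13) + 10922) + l(182) = ((-8*2)*(3*9) + 10922) + 0 = (-16*27 + 10922) + 0 = (-432 + 10922) + 0 = 10490 + 0 = 10490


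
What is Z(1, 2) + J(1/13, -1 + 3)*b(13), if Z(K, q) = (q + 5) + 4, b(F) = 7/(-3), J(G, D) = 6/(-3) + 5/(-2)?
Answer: 43/2 ≈ 21.500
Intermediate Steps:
J(G, D) = -9/2 (J(G, D) = 6*(-1/3) + 5*(-1/2) = -2 - 5/2 = -9/2)
b(F) = -7/3 (b(F) = 7*(-1/3) = -7/3)
Z(K, q) = 9 + q (Z(K, q) = (5 + q) + 4 = 9 + q)
Z(1, 2) + J(1/13, -1 + 3)*b(13) = (9 + 2) - 9/2*(-7/3) = 11 + 21/2 = 43/2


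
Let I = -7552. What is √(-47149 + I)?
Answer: I*√54701 ≈ 233.88*I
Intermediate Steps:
√(-47149 + I) = √(-47149 - 7552) = √(-54701) = I*√54701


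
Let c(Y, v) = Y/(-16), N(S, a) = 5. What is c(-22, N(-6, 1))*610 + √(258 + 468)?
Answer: 3355/4 + 11*√6 ≈ 865.69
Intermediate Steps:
c(Y, v) = -Y/16 (c(Y, v) = Y*(-1/16) = -Y/16)
c(-22, N(-6, 1))*610 + √(258 + 468) = -1/16*(-22)*610 + √(258 + 468) = (11/8)*610 + √726 = 3355/4 + 11*√6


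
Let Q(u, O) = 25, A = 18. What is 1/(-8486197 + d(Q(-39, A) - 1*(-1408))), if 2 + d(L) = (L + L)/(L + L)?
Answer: -1/8486198 ≈ -1.1784e-7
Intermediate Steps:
d(L) = -1 (d(L) = -2 + (L + L)/(L + L) = -2 + (2*L)/((2*L)) = -2 + (2*L)*(1/(2*L)) = -2 + 1 = -1)
1/(-8486197 + d(Q(-39, A) - 1*(-1408))) = 1/(-8486197 - 1) = 1/(-8486198) = -1/8486198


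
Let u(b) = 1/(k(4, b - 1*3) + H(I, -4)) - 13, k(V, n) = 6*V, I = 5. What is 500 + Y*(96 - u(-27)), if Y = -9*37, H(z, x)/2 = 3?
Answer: -357859/10 ≈ -35786.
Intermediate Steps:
H(z, x) = 6 (H(z, x) = 2*3 = 6)
u(b) = -389/30 (u(b) = 1/(6*4 + 6) - 13 = 1/(24 + 6) - 13 = 1/30 - 13 = -389/30)
Y = -333
500 + Y*(96 - u(-27)) = 500 - 333*(96 - 1*(-389/30)) = 500 - 333*(96 + 389/30) = 500 - 333*3269/30 = 500 - 362859/10 = -357859/10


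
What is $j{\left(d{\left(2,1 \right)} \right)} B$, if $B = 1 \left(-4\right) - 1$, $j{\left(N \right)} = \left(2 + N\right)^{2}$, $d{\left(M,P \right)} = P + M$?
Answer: $-125$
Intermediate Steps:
$d{\left(M,P \right)} = M + P$
$B = -5$ ($B = -4 - 1 = -5$)
$j{\left(d{\left(2,1 \right)} \right)} B = \left(2 + \left(2 + 1\right)\right)^{2} \left(-5\right) = \left(2 + 3\right)^{2} \left(-5\right) = 5^{2} \left(-5\right) = 25 \left(-5\right) = -125$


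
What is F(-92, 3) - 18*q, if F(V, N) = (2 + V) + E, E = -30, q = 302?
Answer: -5556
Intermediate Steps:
F(V, N) = -28 + V (F(V, N) = (2 + V) - 30 = -28 + V)
F(-92, 3) - 18*q = (-28 - 92) - 18*302 = -120 - 5436 = -5556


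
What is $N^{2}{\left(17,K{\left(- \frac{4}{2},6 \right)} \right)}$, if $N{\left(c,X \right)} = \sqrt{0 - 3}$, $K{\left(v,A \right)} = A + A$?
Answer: $-3$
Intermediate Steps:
$K{\left(v,A \right)} = 2 A$
$N{\left(c,X \right)} = i \sqrt{3}$ ($N{\left(c,X \right)} = \sqrt{-3} = i \sqrt{3}$)
$N^{2}{\left(17,K{\left(- \frac{4}{2},6 \right)} \right)} = \left(i \sqrt{3}\right)^{2} = -3$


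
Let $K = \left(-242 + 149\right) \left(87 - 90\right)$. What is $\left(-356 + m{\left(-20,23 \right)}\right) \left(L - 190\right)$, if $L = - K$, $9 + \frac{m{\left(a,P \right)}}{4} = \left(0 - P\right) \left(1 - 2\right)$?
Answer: $140700$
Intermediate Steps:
$K = 279$ ($K = \left(-93\right) \left(-3\right) = 279$)
$m{\left(a,P \right)} = -36 + 4 P$ ($m{\left(a,P \right)} = -36 + 4 \left(0 - P\right) \left(1 - 2\right) = -36 + 4 - P \left(-1\right) = -36 + 4 P$)
$L = -279$ ($L = \left(-1\right) 279 = -279$)
$\left(-356 + m{\left(-20,23 \right)}\right) \left(L - 190\right) = \left(-356 + \left(-36 + 4 \cdot 23\right)\right) \left(-279 - 190\right) = \left(-356 + \left(-36 + 92\right)\right) \left(-469\right) = \left(-356 + 56\right) \left(-469\right) = \left(-300\right) \left(-469\right) = 140700$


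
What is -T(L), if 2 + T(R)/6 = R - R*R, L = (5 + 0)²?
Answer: 3612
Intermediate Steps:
L = 25 (L = 5² = 25)
T(R) = -12 - 6*R² + 6*R (T(R) = -12 + 6*(R - R*R) = -12 + 6*(R - R²) = -12 + (-6*R² + 6*R) = -12 - 6*R² + 6*R)
-T(L) = -(-12 - 6*25² + 6*25) = -(-12 - 6*625 + 150) = -(-12 - 3750 + 150) = -1*(-3612) = 3612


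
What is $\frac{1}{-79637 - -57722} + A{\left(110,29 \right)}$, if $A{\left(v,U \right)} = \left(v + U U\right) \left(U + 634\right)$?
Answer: $\frac{13817692394}{21915} \approx 6.3051 \cdot 10^{5}$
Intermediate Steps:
$A{\left(v,U \right)} = \left(634 + U\right) \left(v + U^{2}\right)$ ($A{\left(v,U \right)} = \left(v + U^{2}\right) \left(634 + U\right) = \left(634 + U\right) \left(v + U^{2}\right)$)
$\frac{1}{-79637 - -57722} + A{\left(110,29 \right)} = \frac{1}{-79637 - -57722} + \left(29^{3} + 634 \cdot 110 + 634 \cdot 29^{2} + 29 \cdot 110\right) = \frac{1}{-79637 + 57722} + \left(24389 + 69740 + 634 \cdot 841 + 3190\right) = \frac{1}{-21915} + \left(24389 + 69740 + 533194 + 3190\right) = - \frac{1}{21915} + 630513 = \frac{13817692394}{21915}$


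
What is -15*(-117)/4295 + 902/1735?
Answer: 1383803/1490365 ≈ 0.92850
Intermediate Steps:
-15*(-117)/4295 + 902/1735 = 1755*(1/4295) + 902*(1/1735) = 351/859 + 902/1735 = 1383803/1490365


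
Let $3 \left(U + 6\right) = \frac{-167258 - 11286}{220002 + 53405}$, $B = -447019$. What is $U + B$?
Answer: $- \frac{366659471069}{820221} \approx -4.4703 \cdot 10^{5}$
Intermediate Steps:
$U = - \frac{5099870}{820221}$ ($U = -6 + \frac{\left(-167258 - 11286\right) \frac{1}{220002 + 53405}}{3} = -6 + \frac{\left(-178544\right) \frac{1}{273407}}{3} = -6 + \frac{1}{3} \left(- \frac{178544}{273407}\right) = -6 - \frac{178544}{820221} = - \frac{5099870}{820221} \approx -6.2177$)
$U + B = - \frac{5099870}{820221} - 447019 = - \frac{366659471069}{820221}$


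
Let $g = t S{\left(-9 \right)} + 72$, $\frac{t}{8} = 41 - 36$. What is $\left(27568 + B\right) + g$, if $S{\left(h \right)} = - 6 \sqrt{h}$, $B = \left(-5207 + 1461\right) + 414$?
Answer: $24308 - 720 i \approx 24308.0 - 720.0 i$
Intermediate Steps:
$B = -3332$ ($B = -3746 + 414 = -3332$)
$t = 40$ ($t = 8 \left(41 - 36\right) = 8 \cdot 5 = 40$)
$g = 72 - 720 i$ ($g = 40 \left(- 6 \sqrt{-9}\right) + 72 = 40 \left(- 6 \cdot 3 i\right) + 72 = 40 \left(- 18 i\right) + 72 = - 720 i + 72 = 72 - 720 i \approx 72.0 - 720.0 i$)
$\left(27568 + B\right) + g = \left(27568 - 3332\right) + \left(72 - 720 i\right) = 24236 + \left(72 - 720 i\right) = 24308 - 720 i$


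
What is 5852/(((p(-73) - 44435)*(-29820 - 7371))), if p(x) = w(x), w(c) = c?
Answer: 19/5374341 ≈ 3.5353e-6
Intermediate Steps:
p(x) = x
5852/(((p(-73) - 44435)*(-29820 - 7371))) = 5852/(((-73 - 44435)*(-29820 - 7371))) = 5852/((-44508*(-37191))) = 5852/1655297028 = 5852*(1/1655297028) = 19/5374341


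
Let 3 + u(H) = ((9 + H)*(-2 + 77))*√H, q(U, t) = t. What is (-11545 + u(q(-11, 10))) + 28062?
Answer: 16514 + 1425*√10 ≈ 21020.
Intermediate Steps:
u(H) = -3 + √H*(675 + 75*H) (u(H) = -3 + ((9 + H)*(-2 + 77))*√H = -3 + ((9 + H)*75)*√H = -3 + (675 + 75*H)*√H = -3 + √H*(675 + 75*H))
(-11545 + u(q(-11, 10))) + 28062 = (-11545 + (-3 + 75*10^(3/2) + 675*√10)) + 28062 = (-11545 + (-3 + 75*(10*√10) + 675*√10)) + 28062 = (-11545 + (-3 + 750*√10 + 675*√10)) + 28062 = (-11545 + (-3 + 1425*√10)) + 28062 = (-11548 + 1425*√10) + 28062 = 16514 + 1425*√10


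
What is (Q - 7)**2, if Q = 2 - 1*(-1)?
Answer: 16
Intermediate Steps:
Q = 3 (Q = 2 + 1 = 3)
(Q - 7)**2 = (3 - 7)**2 = (-4)**2 = 16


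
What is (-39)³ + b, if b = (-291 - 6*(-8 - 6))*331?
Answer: -127836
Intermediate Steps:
b = -68517 (b = (-291 - 6*(-14))*331 = (-291 + 84)*331 = -207*331 = -68517)
(-39)³ + b = (-39)³ - 68517 = -59319 - 68517 = -127836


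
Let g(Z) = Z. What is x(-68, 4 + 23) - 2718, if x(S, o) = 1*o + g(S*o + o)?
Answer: -4500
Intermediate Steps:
x(S, o) = 2*o + S*o (x(S, o) = 1*o + (S*o + o) = o + (o + S*o) = 2*o + S*o)
x(-68, 4 + 23) - 2718 = (4 + 23)*(2 - 68) - 2718 = 27*(-66) - 2718 = -1782 - 2718 = -4500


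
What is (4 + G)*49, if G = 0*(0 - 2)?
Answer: 196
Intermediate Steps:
G = 0 (G = 0*(-2) = 0)
(4 + G)*49 = (4 + 0)*49 = 4*49 = 196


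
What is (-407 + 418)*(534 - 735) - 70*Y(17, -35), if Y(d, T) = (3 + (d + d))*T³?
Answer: 111044039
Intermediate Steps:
Y(d, T) = T³*(3 + 2*d) (Y(d, T) = (3 + 2*d)*T³ = T³*(3 + 2*d))
(-407 + 418)*(534 - 735) - 70*Y(17, -35) = (-407 + 418)*(534 - 735) - 70*(-35)³*(3 + 2*17) = 11*(-201) - (-3001250)*(3 + 34) = -2211 - (-3001250)*37 = -2211 - 70*(-1586375) = -2211 + 111046250 = 111044039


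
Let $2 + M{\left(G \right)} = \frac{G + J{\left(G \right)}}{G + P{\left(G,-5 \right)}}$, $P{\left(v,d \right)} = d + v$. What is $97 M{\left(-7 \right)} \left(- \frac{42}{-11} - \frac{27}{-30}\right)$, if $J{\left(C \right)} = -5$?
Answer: $- \frac{654459}{1045} \approx -626.28$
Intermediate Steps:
$M{\left(G \right)} = -2 + \frac{-5 + G}{-5 + 2 G}$ ($M{\left(G \right)} = -2 + \frac{G - 5}{G + \left(-5 + G\right)} = -2 + \frac{-5 + G}{-5 + 2 G}$)
$97 M{\left(-7 \right)} \left(- \frac{42}{-11} - \frac{27}{-30}\right) = 97 \frac{5 - -21}{-5 + 2 \left(-7\right)} \left(- \frac{42}{-11} - \frac{27}{-30}\right) = 97 \frac{5 + 21}{-5 - 14} \left(\left(-42\right) \left(- \frac{1}{11}\right) - - \frac{9}{10}\right) = 97 \frac{1}{-19} \cdot 26 \left(\frac{42}{11} + \frac{9}{10}\right) = 97 \left(\left(- \frac{1}{19}\right) 26\right) \frac{519}{110} = 97 \left(- \frac{26}{19}\right) \frac{519}{110} = \left(- \frac{2522}{19}\right) \frac{519}{110} = - \frac{654459}{1045}$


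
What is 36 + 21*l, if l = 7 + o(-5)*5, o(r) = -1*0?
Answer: 183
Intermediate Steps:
o(r) = 0
l = 7 (l = 7 + 0*5 = 7 + 0 = 7)
36 + 21*l = 36 + 21*7 = 36 + 147 = 183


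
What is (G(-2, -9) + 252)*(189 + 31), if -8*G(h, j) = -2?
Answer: 55495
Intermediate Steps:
G(h, j) = ¼ (G(h, j) = -⅛*(-2) = ¼)
(G(-2, -9) + 252)*(189 + 31) = (¼ + 252)*(189 + 31) = (1009/4)*220 = 55495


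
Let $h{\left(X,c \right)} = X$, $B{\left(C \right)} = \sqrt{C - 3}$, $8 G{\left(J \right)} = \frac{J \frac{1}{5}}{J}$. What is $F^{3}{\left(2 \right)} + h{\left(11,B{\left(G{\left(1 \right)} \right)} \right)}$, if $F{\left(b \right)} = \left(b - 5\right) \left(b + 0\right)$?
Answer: $-205$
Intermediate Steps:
$G{\left(J \right)} = \frac{1}{40}$ ($G{\left(J \right)} = \frac{\frac{J}{5} \frac{1}{J}}{8} = \frac{1}{8} \cdot \frac{1}{5} = \frac{1}{40}$)
$B{\left(C \right)} = \sqrt{-3 + C}$
$F{\left(b \right)} = b \left(-5 + b\right)$ ($F{\left(b \right)} = \left(-5 + b\right) b = b \left(-5 + b\right)$)
$F^{3}{\left(2 \right)} + h{\left(11,B{\left(G{\left(1 \right)} \right)} \right)} = \left(2 \left(-5 + 2\right)\right)^{3} + 11 = \left(2 \left(-3\right)\right)^{3} + 11 = \left(-6\right)^{3} + 11 = -216 + 11 = -205$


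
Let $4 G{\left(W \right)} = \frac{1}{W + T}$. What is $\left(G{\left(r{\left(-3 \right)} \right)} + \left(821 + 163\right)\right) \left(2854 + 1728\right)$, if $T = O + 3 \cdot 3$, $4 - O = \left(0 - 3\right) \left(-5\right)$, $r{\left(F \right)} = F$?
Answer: $\frac{45084589}{10} \approx 4.5085 \cdot 10^{6}$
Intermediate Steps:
$O = -11$ ($O = 4 - \left(0 - 3\right) \left(-5\right) = 4 - \left(-3\right) \left(-5\right) = 4 - 15 = -11$)
$T = -2$ ($T = -11 + 3 \cdot 3 = -11 + 9 = -2$)
$G{\left(W \right)} = \frac{1}{4 \left(-2 + W\right)}$ ($G{\left(W \right)} = \frac{1}{4 \left(W - 2\right)} = \frac{1}{4 \left(-2 + W\right)}$)
$\left(G{\left(r{\left(-3 \right)} \right)} + \left(821 + 163\right)\right) \left(2854 + 1728\right) = \left(\frac{1}{4 \left(-2 - 3\right)} + \left(821 + 163\right)\right) \left(2854 + 1728\right) = \left(\frac{1}{4 \left(-5\right)} + 984\right) 4582 = \left(\frac{1}{4} \left(- \frac{1}{5}\right) + 984\right) 4582 = \left(- \frac{1}{20} + 984\right) 4582 = \frac{19679}{20} \cdot 4582 = \frac{45084589}{10}$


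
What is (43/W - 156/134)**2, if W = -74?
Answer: 74874409/24581764 ≈ 3.0459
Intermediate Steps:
(43/W - 156/134)**2 = (43/(-74) - 156/134)**2 = (43*(-1/74) - 156*1/134)**2 = (-43/74 - 78/67)**2 = (-8653/4958)**2 = 74874409/24581764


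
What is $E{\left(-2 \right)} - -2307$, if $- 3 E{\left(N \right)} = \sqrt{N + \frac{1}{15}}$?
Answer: $2307 - \frac{i \sqrt{435}}{45} \approx 2307.0 - 0.46348 i$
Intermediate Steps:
$E{\left(N \right)} = - \frac{\sqrt{\frac{1}{15} + N}}{3}$ ($E{\left(N \right)} = - \frac{\sqrt{N + \frac{1}{15}}}{3} = - \frac{\sqrt{\frac{1}{15} + N}}{3}$)
$E{\left(-2 \right)} - -2307 = - \frac{\sqrt{15 + 225 \left(-2\right)}}{45} - -2307 = - \frac{\sqrt{15 - 450}}{45} + 2307 = - \frac{\sqrt{-435}}{45} + 2307 = - \frac{i \sqrt{435}}{45} + 2307 = 2307 - \frac{i \sqrt{435}}{45}$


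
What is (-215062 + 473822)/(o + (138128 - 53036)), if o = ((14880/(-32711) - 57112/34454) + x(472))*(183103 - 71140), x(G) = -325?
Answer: -20830638263960/2941487010832677 ≈ -0.0070817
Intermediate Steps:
o = -2948337067530609/80501771 (o = ((14880/(-32711) - 57112/34454) - 325)*(183103 - 71140) = ((14880*(-1/32711) - 57112*1/34454) - 325)*111963 = ((-14880/32711 - 28556/17227) - 325)*111963 = (-170061868/80501771 - 325)*111963 = -26333137443/80501771*111963 = -2948337067530609/80501771 ≈ -3.6625e+7)
(-215062 + 473822)/(o + (138128 - 53036)) = (-215062 + 473822)/(-2948337067530609/80501771 + (138128 - 53036)) = 258760/(-2948337067530609/80501771 + 85092) = 258760/(-2941487010832677/80501771) = 258760*(-80501771/2941487010832677) = -20830638263960/2941487010832677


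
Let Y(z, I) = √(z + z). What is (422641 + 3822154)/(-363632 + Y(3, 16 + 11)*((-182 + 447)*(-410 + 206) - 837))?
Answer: -154354329544/11414614777 + 46605302223*√6/22829229554 ≈ -8.5219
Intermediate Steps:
Y(z, I) = √2*√z (Y(z, I) = √(2*z) = √2*√z)
(422641 + 3822154)/(-363632 + Y(3, 16 + 11)*((-182 + 447)*(-410 + 206) - 837)) = (422641 + 3822154)/(-363632 + (√2*√3)*((-182 + 447)*(-410 + 206) - 837)) = 4244795/(-363632 + √6*(265*(-204) - 837)) = 4244795/(-363632 + √6*(-54060 - 837)) = 4244795/(-363632 + √6*(-54897)) = 4244795/(-363632 - 54897*√6)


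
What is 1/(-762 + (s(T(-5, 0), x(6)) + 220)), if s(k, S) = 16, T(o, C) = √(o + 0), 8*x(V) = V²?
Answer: -1/526 ≈ -0.0019011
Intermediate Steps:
x(V) = V²/8
T(o, C) = √o
1/(-762 + (s(T(-5, 0), x(6)) + 220)) = 1/(-762 + (16 + 220)) = 1/(-762 + 236) = 1/(-526) = -1/526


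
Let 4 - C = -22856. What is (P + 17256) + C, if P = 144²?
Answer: 60852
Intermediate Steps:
P = 20736
C = 22860 (C = 4 - 1*(-22856) = 4 + 22856 = 22860)
(P + 17256) + C = (20736 + 17256) + 22860 = 37992 + 22860 = 60852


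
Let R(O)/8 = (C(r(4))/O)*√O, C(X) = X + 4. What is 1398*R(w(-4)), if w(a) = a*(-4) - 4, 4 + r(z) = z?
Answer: 7456*√3 ≈ 12914.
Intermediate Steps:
r(z) = -4 + z
w(a) = -4 - 4*a (w(a) = -4*a - 4 = -4 - 4*a)
C(X) = 4 + X
R(O) = 32/√O (R(O) = 8*(((4 + (-4 + 4))/O)*√O) = 8*(((4 + 0)/O)*√O) = 8*((4/O)*√O) = 8*(4/√O) = 32/√O)
1398*R(w(-4)) = 1398*(32/√(-4 - 4*(-4))) = 1398*(32/√(-4 + 16)) = 1398*(32/√12) = 1398*(32*(√3/6)) = 1398*(16*√3/3) = 7456*√3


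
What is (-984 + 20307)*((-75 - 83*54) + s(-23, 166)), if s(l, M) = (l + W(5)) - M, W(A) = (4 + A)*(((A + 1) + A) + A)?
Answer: -88924446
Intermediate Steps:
W(A) = (1 + 3*A)*(4 + A) (W(A) = (4 + A)*(((1 + A) + A) + A) = (4 + A)*((1 + 2*A) + A) = (4 + A)*(1 + 3*A) = (1 + 3*A)*(4 + A))
s(l, M) = 144 + l - M (s(l, M) = (l + (4 + 3*5² + 13*5)) - M = (l + (4 + 3*25 + 65)) - M = (l + (4 + 75 + 65)) - M = (l + 144) - M = (144 + l) - M = 144 + l - M)
(-984 + 20307)*((-75 - 83*54) + s(-23, 166)) = (-984 + 20307)*((-75 - 83*54) + (144 - 23 - 1*166)) = 19323*((-75 - 4482) + (144 - 23 - 166)) = 19323*(-4557 - 45) = 19323*(-4602) = -88924446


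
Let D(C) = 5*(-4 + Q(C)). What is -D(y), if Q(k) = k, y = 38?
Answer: -170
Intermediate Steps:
D(C) = -20 + 5*C (D(C) = 5*(-4 + C) = -20 + 5*C)
-D(y) = -(-20 + 5*38) = -(-20 + 190) = -1*170 = -170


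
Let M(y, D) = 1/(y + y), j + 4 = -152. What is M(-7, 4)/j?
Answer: 1/2184 ≈ 0.00045788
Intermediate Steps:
j = -156 (j = -4 - 152 = -156)
M(y, D) = 1/(2*y)
M(-7, 4)/j = ((½)/(-7))/(-156) = -(-1)/(312*7) = -1/156*(-1/14) = 1/2184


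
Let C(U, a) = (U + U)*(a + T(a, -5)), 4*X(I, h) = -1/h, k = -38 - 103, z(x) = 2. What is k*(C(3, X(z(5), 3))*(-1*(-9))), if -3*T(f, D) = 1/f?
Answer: -59643/2 ≈ -29822.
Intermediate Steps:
T(f, D) = -1/(3*f)
k = -141
X(I, h) = -1/(4*h) (X(I, h) = (-1/h)/4 = -1/(4*h))
C(U, a) = 2*U*(a - 1/(3*a)) (C(U, a) = (U + U)*(a - 1/(3*a)) = (2*U)*(a - 1/(3*a)) = 2*U*(a - 1/(3*a)))
k*(C(3, X(z(5), 3))*(-1*(-9))) = -141*(2*3*(-1/4/3) - 2/3*3/(-1/4/3))*(-1*(-9)) = -141*(2*3*(-1/4*1/3) - 2/3*3/(-1/4*1/3))*9 = -141*(2*3*(-1/12) - 2/3*3/(-1/12))*9 = -141*(-1/2 - 2/3*3*(-12))*9 = -141*(-1/2 + 24)*9 = -6627*9/2 = -141*423/2 = -59643/2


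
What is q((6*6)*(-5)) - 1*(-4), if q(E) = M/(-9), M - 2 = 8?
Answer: 26/9 ≈ 2.8889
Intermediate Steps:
M = 10 (M = 2 + 8 = 10)
q(E) = -10/9 (q(E) = 10/(-9) = 10*(-⅑) = -10/9)
q((6*6)*(-5)) - 1*(-4) = -10/9 - 1*(-4) = -10/9 + 4 = 26/9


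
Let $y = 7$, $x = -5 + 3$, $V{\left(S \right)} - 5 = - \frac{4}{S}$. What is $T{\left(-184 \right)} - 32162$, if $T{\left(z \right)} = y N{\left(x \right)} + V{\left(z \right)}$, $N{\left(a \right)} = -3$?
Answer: $- \frac{1480187}{46} \approx -32178.0$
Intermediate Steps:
$V{\left(S \right)} = 5 - \frac{4}{S}$
$x = -2$
$T{\left(z \right)} = -16 - \frac{4}{z}$ ($T{\left(z \right)} = 7 \left(-3\right) + \left(5 - \frac{4}{z}\right) = -21 + \left(5 - \frac{4}{z}\right) = -16 - \frac{4}{z}$)
$T{\left(-184 \right)} - 32162 = \left(-16 - \frac{4}{-184}\right) - 32162 = \left(-16 - - \frac{1}{46}\right) - 32162 = \left(-16 + \frac{1}{46}\right) - 32162 = - \frac{735}{46} - 32162 = - \frac{1480187}{46}$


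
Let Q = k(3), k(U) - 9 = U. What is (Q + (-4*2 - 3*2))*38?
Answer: -76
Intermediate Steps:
k(U) = 9 + U
Q = 12 (Q = 9 + 3 = 12)
(Q + (-4*2 - 3*2))*38 = (12 + (-4*2 - 3*2))*38 = (12 + (-8 - 6))*38 = (12 - 14)*38 = -2*38 = -76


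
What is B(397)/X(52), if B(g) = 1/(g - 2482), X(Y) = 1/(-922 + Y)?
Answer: 58/139 ≈ 0.41727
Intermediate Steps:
B(g) = 1/(-2482 + g)
B(397)/X(52) = 1/((-2482 + 397)*(1/(-922 + 52))) = 1/((-2085)*(1/(-870))) = -1/(2085*(-1/870)) = -1/2085*(-870) = 58/139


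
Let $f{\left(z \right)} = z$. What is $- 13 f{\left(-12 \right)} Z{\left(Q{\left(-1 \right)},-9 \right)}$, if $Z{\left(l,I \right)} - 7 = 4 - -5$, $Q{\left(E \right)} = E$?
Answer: $2496$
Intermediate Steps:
$Z{\left(l,I \right)} = 16$ ($Z{\left(l,I \right)} = 7 + \left(4 - -5\right) = 7 + \left(4 + 5\right) = 7 + 9 = 16$)
$- 13 f{\left(-12 \right)} Z{\left(Q{\left(-1 \right)},-9 \right)} = \left(-13\right) \left(-12\right) 16 = 156 \cdot 16 = 2496$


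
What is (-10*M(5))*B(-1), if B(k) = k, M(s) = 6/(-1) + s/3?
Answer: -130/3 ≈ -43.333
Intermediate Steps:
M(s) = -6 + s/3 (M(s) = 6*(-1) + s*(⅓) = -6 + s/3)
(-10*M(5))*B(-1) = -10*(-6 + (⅓)*5)*(-1) = -10*(-6 + 5/3)*(-1) = -10*(-13/3)*(-1) = (130/3)*(-1) = -130/3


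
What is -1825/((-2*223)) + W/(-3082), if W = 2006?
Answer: 2364987/687286 ≈ 3.4411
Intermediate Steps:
-1825/((-2*223)) + W/(-3082) = -1825/((-2*223)) + 2006/(-3082) = -1825/(-446) + 2006*(-1/3082) = -1825*(-1/446) - 1003/1541 = 1825/446 - 1003/1541 = 2364987/687286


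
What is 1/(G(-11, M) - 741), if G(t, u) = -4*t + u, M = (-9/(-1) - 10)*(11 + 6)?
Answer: -1/714 ≈ -0.0014006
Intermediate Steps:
M = -17 (M = (-9*(-1) - 10)*17 = (9 - 10)*17 = -1*17 = -17)
G(t, u) = u - 4*t
1/(G(-11, M) - 741) = 1/((-17 - 4*(-11)) - 741) = 1/((-17 + 44) - 741) = 1/(27 - 741) = 1/(-714) = -1/714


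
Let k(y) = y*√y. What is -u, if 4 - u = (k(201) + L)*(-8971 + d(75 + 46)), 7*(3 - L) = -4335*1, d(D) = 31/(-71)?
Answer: -396378860/71 - 128031372*√201/71 ≈ -3.1148e+7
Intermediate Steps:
d(D) = -31/71 (d(D) = 31*(-1/71) = -31/71)
L = 4356/7 (L = 3 - (-4335)/7 = 3 - ⅐*(-4335) = 3 + 4335/7 = 4356/7 ≈ 622.29)
k(y) = y^(3/2)
u = 396378860/71 + 128031372*√201/71 (u = 4 - (201^(3/2) + 4356/7)*(-8971 - 31/71) = 4 - (201*√201 + 4356/7)*(-636972)/71 = 4 - (4356/7 + 201*√201)*(-636972)/71 = 4 - (-396378576/71 - 128031372*√201/71) = 4 + (396378576/71 + 128031372*√201/71) = 396378860/71 + 128031372*√201/71 ≈ 3.1148e+7)
-u = -(396378860/71 + 128031372*√201/71) = -396378860/71 - 128031372*√201/71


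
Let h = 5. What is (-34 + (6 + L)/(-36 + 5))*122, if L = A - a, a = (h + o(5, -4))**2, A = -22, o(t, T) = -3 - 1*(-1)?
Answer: -125538/31 ≈ -4049.6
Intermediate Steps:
o(t, T) = -2 (o(t, T) = -3 + 1 = -2)
a = 9 (a = (5 - 2)**2 = 3**2 = 9)
L = -31 (L = -22 - 1*9 = -22 - 9 = -31)
(-34 + (6 + L)/(-36 + 5))*122 = (-34 + (6 - 31)/(-36 + 5))*122 = (-34 - 25/(-31))*122 = (-34 - 25*(-1/31))*122 = (-34 + 25/31)*122 = -1029/31*122 = -125538/31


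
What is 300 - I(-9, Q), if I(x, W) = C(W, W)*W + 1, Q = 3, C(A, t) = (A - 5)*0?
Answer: 299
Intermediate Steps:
C(A, t) = 0 (C(A, t) = (-5 + A)*0 = 0)
I(x, W) = 1 (I(x, W) = 0*W + 1 = 0 + 1 = 1)
300 - I(-9, Q) = 300 - 1*1 = 300 - 1 = 299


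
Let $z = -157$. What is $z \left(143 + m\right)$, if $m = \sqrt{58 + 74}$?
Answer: $-22451 - 314 \sqrt{33} \approx -24255.0$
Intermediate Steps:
$m = 2 \sqrt{33}$ ($m = \sqrt{132} = 2 \sqrt{33} \approx 11.489$)
$z \left(143 + m\right) = - 157 \left(143 + 2 \sqrt{33}\right) = -22451 - 314 \sqrt{33}$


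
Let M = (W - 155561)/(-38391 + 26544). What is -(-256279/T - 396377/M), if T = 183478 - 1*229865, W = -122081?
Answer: 217756553769335/12878979454 ≈ 16908.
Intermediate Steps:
T = -46387 (T = 183478 - 229865 = -46387)
M = 277642/11847 (M = (-122081 - 155561)/(-38391 + 26544) = -277642/(-11847) = -277642*(-1/11847) = 277642/11847 ≈ 23.436)
-(-256279/T - 396377/M) = -(-256279/(-46387) - 396377/277642/11847) = -(-256279*(-1/46387) - 396377*11847/277642) = -(256279/46387 - 4695878319/277642) = -1*(-217756553769335/12878979454) = 217756553769335/12878979454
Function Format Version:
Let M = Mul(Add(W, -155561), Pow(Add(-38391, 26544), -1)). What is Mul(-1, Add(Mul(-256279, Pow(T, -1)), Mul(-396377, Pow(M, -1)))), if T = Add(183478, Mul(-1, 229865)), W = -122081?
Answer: Rational(217756553769335, 12878979454) ≈ 16908.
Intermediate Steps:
T = -46387 (T = Add(183478, -229865) = -46387)
M = Rational(277642, 11847) (M = Mul(Add(-122081, -155561), Pow(Add(-38391, 26544), -1)) = Mul(-277642, Pow(-11847, -1)) = Mul(-277642, Rational(-1, 11847)) = Rational(277642, 11847) ≈ 23.436)
Mul(-1, Add(Mul(-256279, Pow(T, -1)), Mul(-396377, Pow(M, -1)))) = Mul(-1, Add(Mul(-256279, Pow(-46387, -1)), Mul(-396377, Pow(Rational(277642, 11847), -1)))) = Mul(-1, Add(Mul(-256279, Rational(-1, 46387)), Mul(-396377, Rational(11847, 277642)))) = Mul(-1, Add(Rational(256279, 46387), Rational(-4695878319, 277642))) = Mul(-1, Rational(-217756553769335, 12878979454)) = Rational(217756553769335, 12878979454)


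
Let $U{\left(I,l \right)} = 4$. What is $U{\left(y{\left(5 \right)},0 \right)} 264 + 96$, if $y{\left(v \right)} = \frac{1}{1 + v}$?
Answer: $1152$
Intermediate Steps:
$U{\left(y{\left(5 \right)},0 \right)} 264 + 96 = 4 \cdot 264 + 96 = 1056 + 96 = 1152$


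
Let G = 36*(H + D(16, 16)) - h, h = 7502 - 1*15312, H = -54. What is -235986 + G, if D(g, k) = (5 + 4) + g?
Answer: -229220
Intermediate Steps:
D(g, k) = 9 + g
h = -7810 (h = 7502 - 15312 = -7810)
G = 6766 (G = 36*(-54 + (9 + 16)) - 1*(-7810) = 36*(-54 + 25) + 7810 = 36*(-29) + 7810 = -1044 + 7810 = 6766)
-235986 + G = -235986 + 6766 = -229220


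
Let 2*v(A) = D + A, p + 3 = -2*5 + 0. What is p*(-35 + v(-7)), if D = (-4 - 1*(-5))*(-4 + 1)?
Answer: 520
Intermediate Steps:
D = -3 (D = (-4 + 5)*(-3) = 1*(-3) = -3)
p = -13 (p = -3 + (-2*5 + 0) = -3 + (-10 + 0) = -3 - 10 = -13)
v(A) = -3/2 + A/2 (v(A) = (-3 + A)/2 = -3/2 + A/2)
p*(-35 + v(-7)) = -13*(-35 + (-3/2 + (½)*(-7))) = -13*(-35 + (-3/2 - 7/2)) = -13*(-35 - 5) = -13*(-40) = 520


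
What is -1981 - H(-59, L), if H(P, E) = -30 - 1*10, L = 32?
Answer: -1941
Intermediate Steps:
H(P, E) = -40 (H(P, E) = -30 - 10 = -40)
-1981 - H(-59, L) = -1981 - 1*(-40) = -1981 + 40 = -1941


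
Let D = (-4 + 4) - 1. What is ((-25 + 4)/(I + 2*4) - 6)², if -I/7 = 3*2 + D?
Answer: 2209/81 ≈ 27.272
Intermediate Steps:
D = -1 (D = 0 - 1 = -1)
I = -35 (I = -7*(3*2 - 1) = -7*(6 - 1) = -7*5 = -35)
((-25 + 4)/(I + 2*4) - 6)² = ((-25 + 4)/(-35 + 2*4) - 6)² = (-21/(-35 + 8) - 6)² = (-21/(-27) - 6)² = (-21*(-1/27) - 6)² = (7/9 - 6)² = (-47/9)² = 2209/81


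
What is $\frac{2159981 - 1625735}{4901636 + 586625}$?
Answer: $\frac{534246}{5488261} \approx 0.097343$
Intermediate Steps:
$\frac{2159981 - 1625735}{4901636 + 586625} = \frac{2159981 - 1625735}{5488261} = 534246 \cdot \frac{1}{5488261} = \frac{534246}{5488261}$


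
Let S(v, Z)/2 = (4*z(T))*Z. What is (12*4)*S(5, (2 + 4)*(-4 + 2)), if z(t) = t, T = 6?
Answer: -27648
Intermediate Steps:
S(v, Z) = 48*Z (S(v, Z) = 2*((4*6)*Z) = 2*(24*Z) = 48*Z)
(12*4)*S(5, (2 + 4)*(-4 + 2)) = (12*4)*(48*((2 + 4)*(-4 + 2))) = 48*(48*(6*(-2))) = 48*(48*(-12)) = 48*(-576) = -27648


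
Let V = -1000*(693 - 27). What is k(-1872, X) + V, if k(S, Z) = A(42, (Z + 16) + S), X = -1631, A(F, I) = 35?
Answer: -665965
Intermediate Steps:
k(S, Z) = 35
V = -666000 (V = -1000*666 = -666000)
k(-1872, X) + V = 35 - 666000 = -665965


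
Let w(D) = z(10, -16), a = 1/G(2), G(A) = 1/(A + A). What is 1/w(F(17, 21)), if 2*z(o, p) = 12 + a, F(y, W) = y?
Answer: ⅛ ≈ 0.12500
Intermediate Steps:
G(A) = 1/(2*A)
a = 4 (a = 1/((½)/2) = 1/((½)*(½)) = 1/(¼) = 4)
z(o, p) = 8 (z(o, p) = (12 + 4)/2 = (½)*16 = 8)
w(D) = 8
1/w(F(17, 21)) = 1/8 = ⅛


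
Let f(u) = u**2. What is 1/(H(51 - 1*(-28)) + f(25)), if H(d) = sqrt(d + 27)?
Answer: 625/390519 - sqrt(106)/390519 ≈ 0.0015741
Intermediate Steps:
H(d) = sqrt(27 + d)
1/(H(51 - 1*(-28)) + f(25)) = 1/(sqrt(27 + (51 - 1*(-28))) + 25**2) = 1/(sqrt(27 + (51 + 28)) + 625) = 1/(sqrt(27 + 79) + 625) = 1/(sqrt(106) + 625) = 1/(625 + sqrt(106))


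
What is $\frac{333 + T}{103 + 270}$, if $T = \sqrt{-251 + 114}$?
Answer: $\frac{333}{373} + \frac{i \sqrt{137}}{373} \approx 0.89276 + 0.03138 i$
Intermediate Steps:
$T = i \sqrt{137}$ ($T = \sqrt{-137} = i \sqrt{137} \approx 11.705 i$)
$\frac{333 + T}{103 + 270} = \frac{333 + i \sqrt{137}}{103 + 270} = \frac{333 + i \sqrt{137}}{373} = \left(333 + i \sqrt{137}\right) \frac{1}{373} = \frac{333}{373} + \frac{i \sqrt{137}}{373}$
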